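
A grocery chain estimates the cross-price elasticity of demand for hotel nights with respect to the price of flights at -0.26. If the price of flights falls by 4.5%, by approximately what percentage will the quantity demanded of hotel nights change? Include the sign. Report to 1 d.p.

1.2%

%ΔQ ≈ ε × %ΔP of flights = -0.26 × (-4.5%) = 1.2%.
Demand for hotel nights rises by about 1.2%.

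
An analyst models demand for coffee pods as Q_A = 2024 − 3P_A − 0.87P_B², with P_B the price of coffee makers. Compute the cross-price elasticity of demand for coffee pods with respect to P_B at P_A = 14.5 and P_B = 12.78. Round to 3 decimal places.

At P_A = 14.5 and P_B = 12.78: Q_A = 1838.404.
∂Q_A/∂P_B = -1.74P_B = -1.74(12.78) = -22.2372.
ε = (∂Q_A/∂P_B)(P_B/Q_A) = -22.2372 × (12.78/1838.404) ≈ -0.155.
ε < 0: complements.

-0.155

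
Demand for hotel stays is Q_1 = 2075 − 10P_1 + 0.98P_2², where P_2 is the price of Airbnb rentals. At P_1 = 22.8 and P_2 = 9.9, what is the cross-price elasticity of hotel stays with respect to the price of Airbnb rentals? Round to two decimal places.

0.10

At P_1 = 22.8 and P_2 = 9.9: Q_1 = 1943.050.
∂Q_1/∂P_2 = 1.96P_2 = 1.96(9.9) = 19.4040.
ε = (∂Q_1/∂P_2)(P_2/Q_1) = 19.4040 × (9.9/1943.050) ≈ 0.10.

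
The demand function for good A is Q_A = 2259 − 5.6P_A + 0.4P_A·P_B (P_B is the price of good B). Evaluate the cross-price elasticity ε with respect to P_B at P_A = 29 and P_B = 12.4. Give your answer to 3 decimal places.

0.064

At P_A = 29 and P_B = 12.4: Q_A = 2240.44.
∂Q_A/∂P_B = 0.4P_A = 0.4(29) = 11.6000.
ε = (∂Q_A/∂P_B)(P_B/Q_A) = 11.6000 × (12.4/2240.44) ≈ 0.064.
ε > 0: substitutes.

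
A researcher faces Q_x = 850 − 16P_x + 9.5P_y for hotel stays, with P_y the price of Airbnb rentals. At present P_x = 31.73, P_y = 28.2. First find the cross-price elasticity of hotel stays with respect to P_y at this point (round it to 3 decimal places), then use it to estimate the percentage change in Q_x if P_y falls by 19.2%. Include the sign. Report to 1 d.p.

At P_x = 31.73, P_y = 28.2: Q_x = 610.22.
∂Q_x/∂P_y = 9.5.
ε = (∂Q_x/∂P_y)(P_y/Q_x) = 9.5000 × 28.2/610.22 ≈ 0.439.
%ΔQ_x ≈ ε × %ΔP_y = 0.439 × (-19.2%) = -8.4%.

-8.4%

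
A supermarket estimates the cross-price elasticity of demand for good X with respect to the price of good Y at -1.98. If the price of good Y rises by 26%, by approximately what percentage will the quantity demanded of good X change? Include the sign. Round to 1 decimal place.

%ΔQ ≈ ε × %ΔP of good Y = -1.98 × (26%) = -51.5%.
Demand for good X falls by about 51.5%.

-51.5%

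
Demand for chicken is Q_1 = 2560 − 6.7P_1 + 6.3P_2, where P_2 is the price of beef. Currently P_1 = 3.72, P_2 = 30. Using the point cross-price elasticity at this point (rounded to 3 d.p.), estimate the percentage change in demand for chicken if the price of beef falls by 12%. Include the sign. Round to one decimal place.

-0.8%

At P_1 = 3.72, P_2 = 30: Q_1 = 2724.076.
∂Q_1/∂P_2 = 6.3.
ε = (∂Q_1/∂P_2)(P_2/Q_1) = 6.3000 × 30/2724.076 ≈ 0.069.
%ΔQ_1 ≈ ε × %ΔP_2 = 0.069 × (-12%) = -0.8%.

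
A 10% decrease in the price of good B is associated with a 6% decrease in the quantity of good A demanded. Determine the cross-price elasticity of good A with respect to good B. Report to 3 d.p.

ε = (%ΔQ of good A) / (%ΔP of good B) = (-6%) / (-10%) ≈ 0.600.

0.600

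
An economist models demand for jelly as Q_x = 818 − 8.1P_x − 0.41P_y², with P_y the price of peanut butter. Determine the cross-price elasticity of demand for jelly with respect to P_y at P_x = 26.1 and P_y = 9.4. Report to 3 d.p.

At P_x = 26.1 and P_y = 9.4: Q_x = 570.362.
∂Q_x/∂P_y = -0.82P_y = -0.82(9.4) = -7.7080.
ε = (∂Q_x/∂P_y)(P_y/Q_x) = -7.7080 × (9.4/570.362) ≈ -0.127.
ε < 0: complements.

-0.127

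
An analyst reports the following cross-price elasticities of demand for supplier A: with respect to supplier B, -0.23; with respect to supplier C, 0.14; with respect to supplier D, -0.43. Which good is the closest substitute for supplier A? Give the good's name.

Substitutes have ε > 0. Among the positive values, 0.14 (supplier C) is largest.

supplier C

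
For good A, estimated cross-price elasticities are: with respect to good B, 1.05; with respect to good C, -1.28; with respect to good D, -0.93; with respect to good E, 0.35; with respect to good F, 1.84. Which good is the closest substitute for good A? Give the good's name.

Substitutes have ε > 0. Among the positive values, 1.84 (good F) is largest.

good F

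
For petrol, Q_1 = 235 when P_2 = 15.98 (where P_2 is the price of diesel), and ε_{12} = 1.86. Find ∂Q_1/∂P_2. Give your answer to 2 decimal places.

ε = (∂Q_1/∂P_2)·(P_2/Q_1) ⇒ ∂Q_1/∂P_2 = ε·Q_1/P_2 = 1.86 × 235/15.98 ≈ 27.35.

27.35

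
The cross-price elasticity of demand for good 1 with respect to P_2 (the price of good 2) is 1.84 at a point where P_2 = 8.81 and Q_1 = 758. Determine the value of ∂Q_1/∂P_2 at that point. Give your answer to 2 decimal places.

ε = (∂Q_1/∂P_2)·(P_2/Q_1) ⇒ ∂Q_1/∂P_2 = ε·Q_1/P_2 = 1.84 × 758/8.81 ≈ 158.31.

158.31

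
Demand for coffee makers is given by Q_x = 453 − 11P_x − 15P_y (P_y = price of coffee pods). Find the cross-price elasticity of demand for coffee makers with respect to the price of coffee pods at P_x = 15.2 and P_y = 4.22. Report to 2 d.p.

-0.28

At P_x = 15.2 and P_y = 4.22: Q_x = 222.5.
∂Q_x/∂P_y = -15.
ε = (∂Q_x/∂P_y)(P_y/Q_x) = -15 × (4.22/222.5) ≈ -0.28.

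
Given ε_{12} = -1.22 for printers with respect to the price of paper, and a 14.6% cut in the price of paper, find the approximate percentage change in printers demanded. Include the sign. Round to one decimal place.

17.8%

%ΔQ ≈ ε × %ΔP of paper = -1.22 × (-14.6%) = 17.8%.
Demand for printers rises by about 17.8%.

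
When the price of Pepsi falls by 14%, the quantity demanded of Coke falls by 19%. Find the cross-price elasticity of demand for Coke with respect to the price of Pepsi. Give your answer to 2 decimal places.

1.36

ε = (%ΔQ of Coke) / (%ΔP of Pepsi) = (-19%) / (-14%) ≈ 1.36.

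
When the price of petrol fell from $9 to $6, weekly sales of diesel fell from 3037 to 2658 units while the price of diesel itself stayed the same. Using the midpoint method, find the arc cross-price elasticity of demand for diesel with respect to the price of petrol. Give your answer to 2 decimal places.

0.33

ΔQ_A = 2658 − 3037 = -379; ΔP_B = 6 − 9 = -3.
Midpoints: Q̄_A = 2847.5, P̄_B = 7.50.
ε = (ΔQ_A/Q̄_A)/(ΔP_B/P̄_B) = (-379/2847.5)/(-3/7.50) ≈ 0.33.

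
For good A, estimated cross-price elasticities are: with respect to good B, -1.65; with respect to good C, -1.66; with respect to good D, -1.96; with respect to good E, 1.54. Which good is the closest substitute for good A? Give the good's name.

Substitutes have ε > 0. Among the positive values, 1.54 (good E) is largest.

good E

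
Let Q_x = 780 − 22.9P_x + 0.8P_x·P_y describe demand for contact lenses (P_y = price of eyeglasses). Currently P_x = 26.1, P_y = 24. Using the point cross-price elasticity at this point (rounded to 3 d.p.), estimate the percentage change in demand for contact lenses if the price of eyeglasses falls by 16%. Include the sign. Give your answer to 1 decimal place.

-11.7%

At P_x = 26.1, P_y = 24: Q_x = 683.43.
∂Q_x/∂P_y = 0.8P_x = 20.8800.
ε = (∂Q_x/∂P_y)(P_y/Q_x) = 20.8800 × 24/683.43 ≈ 0.733.
%ΔQ_x ≈ ε × %ΔP_y = 0.733 × (-16%) = -11.7%.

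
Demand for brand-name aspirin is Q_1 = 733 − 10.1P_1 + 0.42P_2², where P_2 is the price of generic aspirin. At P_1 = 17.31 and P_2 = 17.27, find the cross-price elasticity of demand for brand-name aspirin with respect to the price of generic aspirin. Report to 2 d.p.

At P_1 = 17.31 and P_2 = 17.27: Q_1 = 683.435.
∂Q_1/∂P_2 = 0.84P_2 = 0.84(17.27) = 14.5068.
ε = (∂Q_1/∂P_2)(P_2/Q_1) = 14.5068 × (17.27/683.435) ≈ 0.37.
ε > 0: substitutes.

0.37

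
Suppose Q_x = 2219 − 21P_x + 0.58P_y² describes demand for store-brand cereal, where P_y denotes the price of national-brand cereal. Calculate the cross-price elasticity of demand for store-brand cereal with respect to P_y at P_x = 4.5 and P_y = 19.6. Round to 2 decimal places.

0.19

At P_x = 4.5 and P_y = 19.6: Q_x = 2347.313.
∂Q_x/∂P_y = 1.16P_y = 1.16(19.6) = 22.7360.
ε = (∂Q_x/∂P_y)(P_y/Q_x) = 22.7360 × (19.6/2347.313) ≈ 0.19.
ε > 0: substitutes.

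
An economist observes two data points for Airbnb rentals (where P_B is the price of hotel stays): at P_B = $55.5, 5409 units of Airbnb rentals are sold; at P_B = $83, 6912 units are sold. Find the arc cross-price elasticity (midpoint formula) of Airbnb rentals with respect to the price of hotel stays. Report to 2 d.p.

ΔQ_A = 6912 − 5409 = 1503; ΔP_B = 83 − 55.5 = 27.5.
Midpoints: Q̄_A = 6160.5, P̄_B = 69.25.
ε = (ΔQ_A/Q̄_A)/(ΔP_B/P̄_B) = (1503/6160.5)/(27.5/69.25) ≈ 0.61.
ε > 0: Airbnb rentals and hotel stays are substitutes.

0.61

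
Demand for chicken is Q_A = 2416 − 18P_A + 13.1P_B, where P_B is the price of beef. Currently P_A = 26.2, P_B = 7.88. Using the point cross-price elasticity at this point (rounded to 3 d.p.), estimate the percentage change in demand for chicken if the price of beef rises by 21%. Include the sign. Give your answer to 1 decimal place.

At P_A = 26.2, P_B = 7.88: Q_A = 2047.628.
∂Q_A/∂P_B = 13.1.
ε = (∂Q_A/∂P_B)(P_B/Q_A) = 13.1000 × 7.88/2047.628 ≈ 0.050.
%ΔQ_A ≈ ε × %ΔP_B = 0.050 × (21%) = 1.1%.

1.1%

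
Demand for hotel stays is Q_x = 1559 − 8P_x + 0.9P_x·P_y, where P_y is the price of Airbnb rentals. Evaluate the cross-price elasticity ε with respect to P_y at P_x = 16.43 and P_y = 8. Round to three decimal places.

0.077

At P_x = 16.43 and P_y = 8: Q_x = 1545.856.
∂Q_x/∂P_y = 0.9P_x = 0.9(16.43) = 14.7870.
ε = (∂Q_x/∂P_y)(P_y/Q_x) = 14.7870 × (8/1545.856) ≈ 0.077.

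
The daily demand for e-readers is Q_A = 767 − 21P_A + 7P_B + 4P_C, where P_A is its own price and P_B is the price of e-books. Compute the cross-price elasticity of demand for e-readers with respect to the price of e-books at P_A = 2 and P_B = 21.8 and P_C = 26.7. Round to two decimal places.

0.16

At P_A = 2 and P_B = 21.8 and P_C = 26.7: Q_A = 984.4.
∂Q_A/∂P_B = 7.
ε = (∂Q_A/∂P_B)(P_B/Q_A) = 7 × (21.8/984.4) ≈ 0.16.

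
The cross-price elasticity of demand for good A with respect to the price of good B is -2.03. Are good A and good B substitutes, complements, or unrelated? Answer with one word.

ε = -2.03 < 0, so a higher price of good B lowers demand for good A: complements.

complements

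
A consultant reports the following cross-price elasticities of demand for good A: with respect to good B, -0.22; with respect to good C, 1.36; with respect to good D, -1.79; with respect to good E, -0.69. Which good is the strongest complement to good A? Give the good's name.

Complements have ε < 0. The most negative value is -1.79 (good D).

good D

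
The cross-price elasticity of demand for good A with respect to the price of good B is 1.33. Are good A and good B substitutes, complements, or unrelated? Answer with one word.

substitutes

ε = 1.33 > 0, so a higher price of good B raises demand for good A: substitutes.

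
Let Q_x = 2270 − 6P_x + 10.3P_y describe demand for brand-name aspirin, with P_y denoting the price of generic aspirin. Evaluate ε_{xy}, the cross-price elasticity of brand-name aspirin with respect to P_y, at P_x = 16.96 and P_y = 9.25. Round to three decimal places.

0.042

At P_x = 16.96 and P_y = 9.25: Q_x = 2263.515.
∂Q_x/∂P_y = 10.3.
ε = (∂Q_x/∂P_y)(P_y/Q_x) = 10.3 × (9.25/2263.515) ≈ 0.042.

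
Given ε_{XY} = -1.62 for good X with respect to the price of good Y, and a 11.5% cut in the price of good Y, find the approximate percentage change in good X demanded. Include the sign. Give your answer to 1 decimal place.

%ΔQ ≈ ε × %ΔP of good Y = -1.62 × (-11.5%) = 18.6%.
Demand for good X rises by about 18.6%.

18.6%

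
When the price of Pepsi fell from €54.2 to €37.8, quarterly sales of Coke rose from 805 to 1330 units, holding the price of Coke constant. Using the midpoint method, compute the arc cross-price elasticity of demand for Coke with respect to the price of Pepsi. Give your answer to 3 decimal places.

ΔQ_A = 1330 − 805 = 525; ΔP_B = 37.8 − 54.2 = -16.4.
Midpoints: Q̄_A = 1067.5, P̄_B = 46.00.
ε = (ΔQ_A/Q̄_A)/(ΔP_B/P̄_B) = (525/1067.5)/(-16.4/46.00) ≈ -1.379.
ε < 0: Coke and Pepsi are complements.

-1.379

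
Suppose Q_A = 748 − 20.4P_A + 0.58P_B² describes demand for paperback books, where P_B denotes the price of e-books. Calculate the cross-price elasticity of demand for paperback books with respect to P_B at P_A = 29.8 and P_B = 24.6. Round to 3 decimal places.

1.429

At P_A = 29.8 and P_B = 24.6: Q_A = 491.073.
∂Q_A/∂P_B = 1.16P_B = 1.16(24.6) = 28.5360.
ε = (∂Q_A/∂P_B)(P_B/Q_A) = 28.5360 × (24.6/491.073) ≈ 1.429.
ε > 0: substitutes.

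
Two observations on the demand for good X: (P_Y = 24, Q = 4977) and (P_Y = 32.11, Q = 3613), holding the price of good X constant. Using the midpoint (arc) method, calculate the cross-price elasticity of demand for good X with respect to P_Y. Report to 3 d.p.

-1.099

ΔQ_X = 3613 − 4977 = -1364; ΔP_Y = 32.11 − 24 = 8.11.
Midpoints: Q̄_X = 4295.0, P̄_Y = 28.05.
ε = (ΔQ_X/Q̄_X)/(ΔP_Y/P̄_Y) = (-1364/4295.0)/(8.11/28.05) ≈ -1.099.
ε < 0: good X and good Y are complements.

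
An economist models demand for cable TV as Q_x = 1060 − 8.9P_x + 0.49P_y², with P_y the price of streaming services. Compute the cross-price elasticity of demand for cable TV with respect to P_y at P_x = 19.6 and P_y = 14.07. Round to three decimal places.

0.197

At P_x = 19.6 and P_y = 14.07: Q_x = 982.563.
∂Q_x/∂P_y = 0.98P_y = 0.98(14.07) = 13.7886.
ε = (∂Q_x/∂P_y)(P_y/Q_x) = 13.7886 × (14.07/982.563) ≈ 0.197.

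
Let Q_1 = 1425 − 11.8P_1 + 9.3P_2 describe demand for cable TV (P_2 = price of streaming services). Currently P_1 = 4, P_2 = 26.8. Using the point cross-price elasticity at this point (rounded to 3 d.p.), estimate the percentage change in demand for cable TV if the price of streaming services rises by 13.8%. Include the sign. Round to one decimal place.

2.1%

At P_1 = 4, P_2 = 26.8: Q_1 = 1627.04.
∂Q_1/∂P_2 = 9.3.
ε = (∂Q_1/∂P_2)(P_2/Q_1) = 9.3000 × 26.8/1627.04 ≈ 0.153.
%ΔQ_1 ≈ ε × %ΔP_2 = 0.153 × (13.8%) = 2.1%.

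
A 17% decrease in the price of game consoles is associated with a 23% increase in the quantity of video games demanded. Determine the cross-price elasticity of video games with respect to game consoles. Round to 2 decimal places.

-1.35

ε = (%ΔQ of video games) / (%ΔP of game consoles) = (23%) / (-17%) ≈ -1.35.
Negative cross-price elasticity: complements.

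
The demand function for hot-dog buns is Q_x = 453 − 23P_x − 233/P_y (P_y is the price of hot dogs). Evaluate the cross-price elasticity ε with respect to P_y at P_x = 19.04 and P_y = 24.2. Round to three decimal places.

At P_x = 19.04 and P_y = 24.2: Q_x = 5.452.
∂Q_x/∂P_y = 233/P_y² = 0.3979.
ε = (∂Q_x/∂P_y)(P_y/Q_x) = 0.3979 × (24.2/5.452) ≈ 1.766.

1.766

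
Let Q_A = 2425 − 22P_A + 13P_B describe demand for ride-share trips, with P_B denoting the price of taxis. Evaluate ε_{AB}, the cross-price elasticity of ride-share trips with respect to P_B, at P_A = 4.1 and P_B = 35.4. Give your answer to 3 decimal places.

0.165

At P_A = 4.1 and P_B = 35.4: Q_A = 2795.
∂Q_A/∂P_B = 13.
ε = (∂Q_A/∂P_B)(P_B/Q_A) = 13 × (35.4/2795) ≈ 0.165.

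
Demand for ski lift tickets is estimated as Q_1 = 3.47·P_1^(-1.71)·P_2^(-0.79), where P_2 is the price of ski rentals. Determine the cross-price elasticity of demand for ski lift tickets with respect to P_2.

In a log-linear (constant-elasticity) demand function, the coefficient on the exponent of P_2 is the cross-price elasticity.
ε = -0.79. Negative, so ski lift tickets and ski rentals are complements.

-0.79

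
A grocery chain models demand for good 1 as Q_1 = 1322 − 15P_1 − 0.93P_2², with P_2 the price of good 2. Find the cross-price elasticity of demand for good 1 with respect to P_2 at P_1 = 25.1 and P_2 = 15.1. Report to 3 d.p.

-0.578

At P_1 = 25.1 and P_2 = 15.1: Q_1 = 733.451.
∂Q_1/∂P_2 = -1.86P_2 = -1.86(15.1) = -28.0860.
ε = (∂Q_1/∂P_2)(P_2/Q_1) = -28.0860 × (15.1/733.451) ≈ -0.578.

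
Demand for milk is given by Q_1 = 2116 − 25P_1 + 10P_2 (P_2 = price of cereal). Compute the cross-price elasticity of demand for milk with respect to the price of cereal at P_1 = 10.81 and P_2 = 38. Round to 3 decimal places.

0.171

At P_1 = 10.81 and P_2 = 38: Q_1 = 2225.75.
∂Q_1/∂P_2 = 10.
ε = (∂Q_1/∂P_2)(P_2/Q_1) = 10 × (38/2225.75) ≈ 0.171.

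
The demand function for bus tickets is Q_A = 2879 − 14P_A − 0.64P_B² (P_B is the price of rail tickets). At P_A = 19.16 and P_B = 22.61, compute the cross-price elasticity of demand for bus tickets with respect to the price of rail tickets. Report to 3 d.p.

At P_A = 19.16 and P_B = 22.61: Q_A = 2283.584.
∂Q_A/∂P_B = -1.28P_B = -1.28(22.61) = -28.9408.
ε = (∂Q_A/∂P_B)(P_B/Q_A) = -28.9408 × (22.61/2283.584) ≈ -0.287.
ε < 0: complements.

-0.287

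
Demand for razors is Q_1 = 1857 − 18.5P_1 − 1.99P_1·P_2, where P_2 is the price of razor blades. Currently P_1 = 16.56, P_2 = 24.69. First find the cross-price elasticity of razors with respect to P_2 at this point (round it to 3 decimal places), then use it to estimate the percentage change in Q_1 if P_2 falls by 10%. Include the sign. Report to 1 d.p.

At P_1 = 16.56, P_2 = 24.69: Q_1 = 736.996.
∂Q_1/∂P_2 = -1.99P_1 = -32.9544.
ε = (∂Q_1/∂P_2)(P_2/Q_1) = -32.9544 × 24.69/736.996 ≈ -1.104.
%ΔQ_1 ≈ ε × %ΔP_2 = -1.104 × (-10%) = 11.0%.

11.0%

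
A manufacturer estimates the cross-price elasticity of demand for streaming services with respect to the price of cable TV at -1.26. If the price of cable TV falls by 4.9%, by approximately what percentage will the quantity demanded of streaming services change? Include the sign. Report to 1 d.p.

%ΔQ ≈ ε × %ΔP of cable TV = -1.26 × (-4.9%) = 6.2%.

6.2%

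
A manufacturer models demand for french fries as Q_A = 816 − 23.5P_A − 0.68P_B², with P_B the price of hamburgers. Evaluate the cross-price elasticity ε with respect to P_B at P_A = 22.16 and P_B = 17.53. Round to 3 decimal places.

At P_A = 22.16 and P_B = 17.53: Q_A = 86.275.
∂Q_A/∂P_B = -1.36P_B = -1.36(17.53) = -23.8408.
ε = (∂Q_A/∂P_B)(P_B/Q_A) = -23.8408 × (17.53/86.275) ≈ -4.844.

-4.844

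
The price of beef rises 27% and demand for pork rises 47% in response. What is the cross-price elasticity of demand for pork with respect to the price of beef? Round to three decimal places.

1.741

ε = (%ΔQ of pork) / (%ΔP of beef) = (47%) / (27%) ≈ 1.741.
Positive cross-price elasticity: substitutes.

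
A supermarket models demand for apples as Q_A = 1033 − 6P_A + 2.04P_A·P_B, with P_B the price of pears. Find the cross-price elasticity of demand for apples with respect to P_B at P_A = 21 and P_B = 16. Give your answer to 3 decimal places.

0.430

At P_A = 21 and P_B = 16: Q_A = 1592.44.
∂Q_A/∂P_B = 2.04P_A = 2.04(21) = 42.8400.
ε = (∂Q_A/∂P_B)(P_B/Q_A) = 42.8400 × (16/1592.44) ≈ 0.430.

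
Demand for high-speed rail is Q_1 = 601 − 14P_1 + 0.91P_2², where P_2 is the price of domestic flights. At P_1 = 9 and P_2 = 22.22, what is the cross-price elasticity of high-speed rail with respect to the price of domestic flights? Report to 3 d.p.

0.972

At P_1 = 9 and P_2 = 22.22: Q_1 = 924.293.
∂Q_1/∂P_2 = 1.82P_2 = 1.82(22.22) = 40.4404.
ε = (∂Q_1/∂P_2)(P_2/Q_1) = 40.4404 × (22.22/924.293) ≈ 0.972.
ε > 0: substitutes.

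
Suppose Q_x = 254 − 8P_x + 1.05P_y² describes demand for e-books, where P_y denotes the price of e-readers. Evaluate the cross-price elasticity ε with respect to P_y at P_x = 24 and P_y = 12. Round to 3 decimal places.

1.418

At P_x = 24 and P_y = 12: Q_x = 213.2.
∂Q_x/∂P_y = 2.1P_y = 2.1(12) = 25.2000.
ε = (∂Q_x/∂P_y)(P_y/Q_x) = 25.2000 × (12/213.2) ≈ 1.418.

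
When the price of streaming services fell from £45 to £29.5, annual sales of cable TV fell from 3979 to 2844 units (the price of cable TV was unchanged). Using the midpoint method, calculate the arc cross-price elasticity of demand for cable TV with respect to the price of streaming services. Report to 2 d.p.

ΔQ_A = 2844 − 3979 = -1135; ΔP_B = 29.5 − 45 = -15.5.
Midpoints: Q̄_A = 3411.5, P̄_B = 37.25.
ε = (ΔQ_A/Q̄_A)/(ΔP_B/P̄_B) = (-1135/3411.5)/(-15.5/37.25) ≈ 0.80.
ε > 0: cable TV and streaming services are substitutes.

0.80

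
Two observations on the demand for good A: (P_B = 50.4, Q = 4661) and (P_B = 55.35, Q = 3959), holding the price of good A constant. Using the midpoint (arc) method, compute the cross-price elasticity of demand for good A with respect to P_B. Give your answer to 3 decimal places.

ΔQ_A = 3959 − 4661 = -702; ΔP_B = 55.35 − 50.4 = 4.95.
Midpoints: Q̄_A = 4310.0, P̄_B = 52.88.
ε = (ΔQ_A/Q̄_A)/(ΔP_B/P̄_B) = (-702/4310.0)/(4.95/52.88) ≈ -1.740.
ε < 0: good A and good B are complements.

-1.740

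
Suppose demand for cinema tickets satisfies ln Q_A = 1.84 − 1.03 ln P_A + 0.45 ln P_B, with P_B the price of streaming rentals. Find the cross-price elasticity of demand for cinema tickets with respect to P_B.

0.45

In a log-linear (constant-elasticity) demand function, the coefficient on ln P_B is the cross-price elasticity.
ε = 0.45. Positive, so cinema tickets and streaming rentals are substitutes.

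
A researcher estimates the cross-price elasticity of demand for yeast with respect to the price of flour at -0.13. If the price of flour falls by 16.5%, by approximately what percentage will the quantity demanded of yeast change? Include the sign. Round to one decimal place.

%ΔQ ≈ ε × %ΔP of flour = -0.13 × (-16.5%) = 2.1%.
Demand for yeast rises by about 2.1%.

2.1%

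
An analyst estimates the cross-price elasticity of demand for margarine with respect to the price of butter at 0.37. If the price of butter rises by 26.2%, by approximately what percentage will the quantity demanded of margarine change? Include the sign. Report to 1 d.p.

%ΔQ ≈ ε × %ΔP of butter = 0.37 × (26.2%) = 9.7%.

9.7%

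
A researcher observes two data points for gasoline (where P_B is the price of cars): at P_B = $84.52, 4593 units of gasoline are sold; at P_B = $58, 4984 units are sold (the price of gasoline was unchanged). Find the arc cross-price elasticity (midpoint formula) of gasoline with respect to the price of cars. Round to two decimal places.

-0.22

ΔQ_A = 4984 − 4593 = 391; ΔP_B = 58 − 84.52 = -26.52.
Midpoints: Q̄_A = 4788.5, P̄_B = 71.26.
ε = (ΔQ_A/Q̄_A)/(ΔP_B/P̄_B) = (391/4788.5)/(-26.52/71.26) ≈ -0.22.
ε < 0: gasoline and cars are complements.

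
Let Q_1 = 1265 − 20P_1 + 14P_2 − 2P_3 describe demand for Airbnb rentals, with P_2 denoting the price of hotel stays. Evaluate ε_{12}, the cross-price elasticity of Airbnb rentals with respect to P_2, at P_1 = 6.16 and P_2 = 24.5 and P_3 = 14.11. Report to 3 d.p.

At P_1 = 6.16 and P_2 = 24.5 and P_3 = 14.11: Q_1 = 1456.58.
∂Q_1/∂P_2 = 14.
ε = (∂Q_1/∂P_2)(P_2/Q_1) = 14 × (24.5/1456.58) ≈ 0.235.
Since ε > 0, Airbnb rentals and hotel stays are substitutes.

0.235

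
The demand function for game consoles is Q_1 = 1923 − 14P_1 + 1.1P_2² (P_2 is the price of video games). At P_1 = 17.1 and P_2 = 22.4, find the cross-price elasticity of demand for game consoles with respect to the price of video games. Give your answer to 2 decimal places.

0.49

At P_1 = 17.1 and P_2 = 22.4: Q_1 = 2235.536.
∂Q_1/∂P_2 = 2.2P_2 = 2.2(22.4) = 49.2800.
ε = (∂Q_1/∂P_2)(P_2/Q_1) = 49.2800 × (22.4/2235.536) ≈ 0.49.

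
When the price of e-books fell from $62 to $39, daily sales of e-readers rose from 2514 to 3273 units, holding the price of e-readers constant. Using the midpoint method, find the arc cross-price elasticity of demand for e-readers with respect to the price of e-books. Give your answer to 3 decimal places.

ΔQ_A = 3273 − 2514 = 759; ΔP_B = 39 − 62 = -23.
Midpoints: Q̄_A = 2893.5, P̄_B = 50.50.
ε = (ΔQ_A/Q̄_A)/(ΔP_B/P̄_B) = (759/2893.5)/(-23/50.50) ≈ -0.576.

-0.576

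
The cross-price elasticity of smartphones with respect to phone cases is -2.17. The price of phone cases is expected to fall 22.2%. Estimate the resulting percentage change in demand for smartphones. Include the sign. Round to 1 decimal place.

%ΔQ ≈ ε × %ΔP of phone cases = -2.17 × (-22.2%) = 48.2%.
Demand for smartphones rises by about 48.2%.

48.2%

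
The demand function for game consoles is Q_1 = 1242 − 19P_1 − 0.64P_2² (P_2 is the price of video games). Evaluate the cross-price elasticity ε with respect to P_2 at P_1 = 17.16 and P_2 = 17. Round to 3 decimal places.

At P_1 = 17.16 and P_2 = 17: Q_1 = 731.
∂Q_1/∂P_2 = -1.28P_2 = -1.28(17) = -21.7600.
ε = (∂Q_1/∂P_2)(P_2/Q_1) = -21.7600 × (17/731) ≈ -0.506.

-0.506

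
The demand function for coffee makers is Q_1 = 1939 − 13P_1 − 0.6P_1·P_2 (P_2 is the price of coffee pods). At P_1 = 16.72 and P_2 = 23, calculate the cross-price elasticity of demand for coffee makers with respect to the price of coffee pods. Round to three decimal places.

-0.155

At P_1 = 16.72 and P_2 = 23: Q_1 = 1490.904.
∂Q_1/∂P_2 = -0.6P_1 = -0.6(16.72) = -10.0320.
ε = (∂Q_1/∂P_2)(P_2/Q_1) = -10.0320 × (23/1490.904) ≈ -0.155.
ε < 0: complements.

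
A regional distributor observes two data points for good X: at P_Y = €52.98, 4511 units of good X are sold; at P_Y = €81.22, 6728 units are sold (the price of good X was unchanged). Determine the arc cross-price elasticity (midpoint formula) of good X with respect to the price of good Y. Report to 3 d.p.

0.937

ΔQ_X = 6728 − 4511 = 2217; ΔP_Y = 81.22 − 52.98 = 28.24.
Midpoints: Q̄_X = 5619.5, P̄_Y = 67.10.
ε = (ΔQ_X/Q̄_X)/(ΔP_Y/P̄_Y) = (2217/5619.5)/(28.24/67.10) ≈ 0.937.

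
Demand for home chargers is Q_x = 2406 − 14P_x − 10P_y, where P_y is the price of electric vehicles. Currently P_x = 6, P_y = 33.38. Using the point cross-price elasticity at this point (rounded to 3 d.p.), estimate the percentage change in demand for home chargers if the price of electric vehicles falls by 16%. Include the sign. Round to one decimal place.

At P_x = 6, P_y = 33.38: Q_x = 1988.2.
∂Q_x/∂P_y = -10.
ε = (∂Q_x/∂P_y)(P_y/Q_x) = -10.0000 × 33.38/1988.2 ≈ -0.168.
%ΔQ_x ≈ ε × %ΔP_y = -0.168 × (-16%) = 2.7%.

2.7%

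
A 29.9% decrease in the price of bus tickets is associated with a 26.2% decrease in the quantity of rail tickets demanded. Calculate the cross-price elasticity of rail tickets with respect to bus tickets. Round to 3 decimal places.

ε = (%ΔQ of rail tickets) / (%ΔP of bus tickets) = (-26.2%) / (-29.9%) ≈ 0.876.

0.876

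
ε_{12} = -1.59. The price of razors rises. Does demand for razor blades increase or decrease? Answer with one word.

ε < 0 and the price of razors rises, so the quantity of razor blades moves in the opposite direction: it decreases.

decrease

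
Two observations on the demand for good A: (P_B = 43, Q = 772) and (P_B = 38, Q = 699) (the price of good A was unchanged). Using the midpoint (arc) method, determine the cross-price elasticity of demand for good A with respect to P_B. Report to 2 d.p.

0.80

ΔQ_A = 699 − 772 = -73; ΔP_B = 38 − 43 = -5.
Midpoints: Q̄_A = 735.5, P̄_B = 40.50.
ε = (ΔQ_A/Q̄_A)/(ΔP_B/P̄_B) = (-73/735.5)/(-5/40.50) ≈ 0.80.
ε > 0: good A and good B are substitutes.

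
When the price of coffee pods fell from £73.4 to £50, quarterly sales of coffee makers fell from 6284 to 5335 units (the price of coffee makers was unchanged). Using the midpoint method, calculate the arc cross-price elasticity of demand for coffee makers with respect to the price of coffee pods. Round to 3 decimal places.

0.431

ΔQ_A = 5335 − 6284 = -949; ΔP_B = 50 − 73.4 = -23.4.
Midpoints: Q̄_A = 5809.5, P̄_B = 61.70.
ε = (ΔQ_A/Q̄_A)/(ΔP_B/P̄_B) = (-949/5809.5)/(-23.4/61.70) ≈ 0.431.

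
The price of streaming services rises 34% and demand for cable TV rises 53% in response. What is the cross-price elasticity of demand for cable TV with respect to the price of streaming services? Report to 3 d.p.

1.559

ε = (%ΔQ of cable TV) / (%ΔP of streaming services) = (53%) / (34%) ≈ 1.559.
Positive cross-price elasticity: substitutes.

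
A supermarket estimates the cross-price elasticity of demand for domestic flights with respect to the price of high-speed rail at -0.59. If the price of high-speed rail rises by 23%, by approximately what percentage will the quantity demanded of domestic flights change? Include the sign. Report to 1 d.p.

-13.6%

%ΔQ ≈ ε × %ΔP of high-speed rail = -0.59 × (23%) = -13.6%.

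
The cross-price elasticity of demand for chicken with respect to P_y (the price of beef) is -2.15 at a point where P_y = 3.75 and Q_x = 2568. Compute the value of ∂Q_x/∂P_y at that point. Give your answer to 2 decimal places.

-1472.32

ε = (∂Q_x/∂P_y)·(P_y/Q_x) ⇒ ∂Q_x/∂P_y = ε·Q_x/P_y = -2.15 × 2568/3.75 ≈ -1472.32.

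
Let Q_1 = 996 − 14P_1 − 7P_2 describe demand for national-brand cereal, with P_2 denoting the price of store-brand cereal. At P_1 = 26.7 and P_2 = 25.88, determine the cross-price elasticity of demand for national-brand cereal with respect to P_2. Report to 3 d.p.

-0.411

At P_1 = 26.7 and P_2 = 25.88: Q_1 = 441.04.
∂Q_1/∂P_2 = -7.
ε = (∂Q_1/∂P_2)(P_2/Q_1) = -7 × (25.88/441.04) ≈ -0.411.
Since ε < 0, national-brand cereal and store-brand cereal are complements.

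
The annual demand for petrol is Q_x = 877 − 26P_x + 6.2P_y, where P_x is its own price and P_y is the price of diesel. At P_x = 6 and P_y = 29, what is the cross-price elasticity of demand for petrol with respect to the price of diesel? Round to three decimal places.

At P_x = 6 and P_y = 29: Q_x = 900.8.
∂Q_x/∂P_y = 6.2.
ε = (∂Q_x/∂P_y)(P_y/Q_x) = 6.2 × (29/900.8) ≈ 0.200.

0.200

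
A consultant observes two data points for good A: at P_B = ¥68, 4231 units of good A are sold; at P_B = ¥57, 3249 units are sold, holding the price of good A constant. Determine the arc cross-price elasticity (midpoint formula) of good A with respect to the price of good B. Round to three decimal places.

1.492

ΔQ_A = 3249 − 4231 = -982; ΔP_B = 57 − 68 = -11.
Midpoints: Q̄_A = 3740.0, P̄_B = 62.50.
ε = (ΔQ_A/Q̄_A)/(ΔP_B/P̄_B) = (-982/3740.0)/(-11/62.50) ≈ 1.492.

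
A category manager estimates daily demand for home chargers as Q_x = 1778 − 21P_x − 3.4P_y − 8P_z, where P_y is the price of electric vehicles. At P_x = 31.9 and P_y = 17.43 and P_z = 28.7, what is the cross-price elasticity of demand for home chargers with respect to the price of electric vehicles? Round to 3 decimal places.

-0.072

At P_x = 31.9 and P_y = 17.43 and P_z = 28.7: Q_x = 819.238.
∂Q_x/∂P_y = -3.4.
ε = (∂Q_x/∂P_y)(P_y/Q_x) = -3.4 × (17.43/819.238) ≈ -0.072.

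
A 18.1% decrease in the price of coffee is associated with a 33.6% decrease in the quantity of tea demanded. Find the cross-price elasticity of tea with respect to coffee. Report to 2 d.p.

ε = (%ΔQ of tea) / (%ΔP of coffee) = (-33.6%) / (-18.1%) ≈ 1.86.
Positive cross-price elasticity: substitutes.

1.86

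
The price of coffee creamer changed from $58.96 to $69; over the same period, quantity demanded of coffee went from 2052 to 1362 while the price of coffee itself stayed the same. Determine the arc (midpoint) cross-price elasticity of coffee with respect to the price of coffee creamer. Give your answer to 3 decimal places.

-2.576

ΔQ_A = 1362 − 2052 = -690; ΔP_B = 69 − 58.96 = 10.04.
Midpoints: Q̄_A = 1707.0, P̄_B = 63.98.
ε = (ΔQ_A/Q̄_A)/(ΔP_B/P̄_B) = (-690/1707.0)/(10.04/63.98) ≈ -2.576.
ε < 0: coffee and coffee creamer are complements.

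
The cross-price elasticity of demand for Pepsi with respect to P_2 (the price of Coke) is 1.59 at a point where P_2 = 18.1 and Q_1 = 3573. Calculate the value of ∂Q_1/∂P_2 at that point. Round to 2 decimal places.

ε = (∂Q_1/∂P_2)·(P_2/Q_1) ⇒ ∂Q_1/∂P_2 = ε·Q_1/P_2 = 1.59 × 3573/18.1 ≈ 313.87.

313.87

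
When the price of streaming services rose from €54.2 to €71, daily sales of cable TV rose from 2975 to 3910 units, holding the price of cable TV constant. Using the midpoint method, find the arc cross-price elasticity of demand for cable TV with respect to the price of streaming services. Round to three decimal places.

ΔQ_A = 3910 − 2975 = 935; ΔP_B = 71 − 54.2 = 16.8.
Midpoints: Q̄_A = 3442.5, P̄_B = 62.60.
ε = (ΔQ_A/Q̄_A)/(ΔP_B/P̄_B) = (935/3442.5)/(16.8/62.60) ≈ 1.012.
ε > 0: cable TV and streaming services are substitutes.

1.012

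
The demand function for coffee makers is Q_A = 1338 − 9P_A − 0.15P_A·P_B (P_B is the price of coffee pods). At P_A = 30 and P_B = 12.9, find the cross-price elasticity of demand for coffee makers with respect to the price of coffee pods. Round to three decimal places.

-0.057

At P_A = 30 and P_B = 12.9: Q_A = 1009.95.
∂Q_A/∂P_B = -0.15P_A = -0.15(30) = -4.5000.
ε = (∂Q_A/∂P_B)(P_B/Q_A) = -4.5000 × (12.9/1009.95) ≈ -0.057.
ε < 0: complements.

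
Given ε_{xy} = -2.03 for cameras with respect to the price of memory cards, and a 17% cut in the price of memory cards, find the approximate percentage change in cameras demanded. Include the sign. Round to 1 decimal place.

34.5%

%ΔQ ≈ ε × %ΔP of memory cards = -2.03 × (-17%) = 34.5%.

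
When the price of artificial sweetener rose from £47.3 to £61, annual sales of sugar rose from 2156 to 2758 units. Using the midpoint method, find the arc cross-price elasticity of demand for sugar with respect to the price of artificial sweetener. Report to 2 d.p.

ΔQ_A = 2758 − 2156 = 602; ΔP_B = 61 − 47.3 = 13.7.
Midpoints: Q̄_A = 2457.0, P̄_B = 54.15.
ε = (ΔQ_A/Q̄_A)/(ΔP_B/P̄_B) = (602/2457.0)/(13.7/54.15) ≈ 0.97.

0.97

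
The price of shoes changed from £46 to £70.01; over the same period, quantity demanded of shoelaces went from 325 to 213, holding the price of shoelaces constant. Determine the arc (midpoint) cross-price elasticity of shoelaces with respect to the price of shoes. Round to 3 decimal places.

ΔQ_A = 213 − 325 = -112; ΔP_B = 70.01 − 46 = 24.01.
Midpoints: Q̄_A = 269.0, P̄_B = 58.01.
ε = (ΔQ_A/Q̄_A)/(ΔP_B/P̄_B) = (-112/269.0)/(24.01/58.01) ≈ -1.006.
ε < 0: shoelaces and shoes are complements.

-1.006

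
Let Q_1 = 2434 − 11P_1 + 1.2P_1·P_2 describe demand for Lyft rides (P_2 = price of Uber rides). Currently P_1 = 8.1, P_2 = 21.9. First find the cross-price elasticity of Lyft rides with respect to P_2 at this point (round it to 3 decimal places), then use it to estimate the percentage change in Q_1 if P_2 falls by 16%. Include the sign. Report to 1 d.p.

At P_1 = 8.1, P_2 = 21.9: Q_1 = 2557.768.
∂Q_1/∂P_2 = 1.2P_1 = 9.7200.
ε = (∂Q_1/∂P_2)(P_2/Q_1) = 9.7200 × 21.9/2557.768 ≈ 0.083.
%ΔQ_1 ≈ ε × %ΔP_2 = 0.083 × (-16%) = -1.3%.

-1.3%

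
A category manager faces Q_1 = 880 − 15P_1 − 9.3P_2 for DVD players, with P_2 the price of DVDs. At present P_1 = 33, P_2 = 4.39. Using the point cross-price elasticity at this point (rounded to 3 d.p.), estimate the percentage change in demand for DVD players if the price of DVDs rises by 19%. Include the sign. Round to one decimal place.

-2.3%

At P_1 = 33, P_2 = 4.39: Q_1 = 344.173.
∂Q_1/∂P_2 = -9.3.
ε = (∂Q_1/∂P_2)(P_2/Q_1) = -9.3000 × 4.39/344.173 ≈ -0.119.
%ΔQ_1 ≈ ε × %ΔP_2 = -0.119 × (19%) = -2.3%.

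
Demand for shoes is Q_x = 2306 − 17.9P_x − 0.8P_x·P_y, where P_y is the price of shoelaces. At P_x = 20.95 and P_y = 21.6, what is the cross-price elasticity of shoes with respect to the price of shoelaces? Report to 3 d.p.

-0.231

At P_x = 20.95 and P_y = 21.6: Q_x = 1568.979.
∂Q_x/∂P_y = -0.8P_x = -0.8(20.95) = -16.7600.
ε = (∂Q_x/∂P_y)(P_y/Q_x) = -16.7600 × (21.6/1568.979) ≈ -0.231.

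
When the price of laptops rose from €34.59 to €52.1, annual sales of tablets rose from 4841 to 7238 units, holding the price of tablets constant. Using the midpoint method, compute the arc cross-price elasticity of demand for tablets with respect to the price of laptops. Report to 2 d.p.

0.98

ΔQ_A = 7238 − 4841 = 2397; ΔP_B = 52.1 − 34.59 = 17.51.
Midpoints: Q̄_A = 6039.5, P̄_B = 43.34.
ε = (ΔQ_A/Q̄_A)/(ΔP_B/P̄_B) = (2397/6039.5)/(17.51/43.34) ≈ 0.98.
ε > 0: tablets and laptops are substitutes.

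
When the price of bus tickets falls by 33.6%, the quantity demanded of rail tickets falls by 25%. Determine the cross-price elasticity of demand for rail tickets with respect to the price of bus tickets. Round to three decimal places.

0.744

ε = (%ΔQ of rail tickets) / (%ΔP of bus tickets) = (-25%) / (-33.6%) ≈ 0.744.
Positive cross-price elasticity: substitutes.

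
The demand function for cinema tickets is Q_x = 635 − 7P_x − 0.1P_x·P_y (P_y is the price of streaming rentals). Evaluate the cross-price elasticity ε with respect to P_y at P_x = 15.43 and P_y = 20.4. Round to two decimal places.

-0.06

At P_x = 15.43 and P_y = 20.4: Q_x = 495.513.
∂Q_x/∂P_y = -0.1P_x = -0.1(15.43) = -1.5430.
ε = (∂Q_x/∂P_y)(P_y/Q_x) = -1.5430 × (20.4/495.513) ≈ -0.06.
ε < 0: complements.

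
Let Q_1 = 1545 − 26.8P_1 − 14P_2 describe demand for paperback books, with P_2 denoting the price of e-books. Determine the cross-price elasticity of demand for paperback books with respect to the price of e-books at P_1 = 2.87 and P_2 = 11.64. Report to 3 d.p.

At P_1 = 2.87 and P_2 = 11.64: Q_1 = 1305.124.
∂Q_1/∂P_2 = -14.
ε = (∂Q_1/∂P_2)(P_2/Q_1) = -14 × (11.64/1305.124) ≈ -0.125.
Since ε < 0, paperback books and e-books are complements.

-0.125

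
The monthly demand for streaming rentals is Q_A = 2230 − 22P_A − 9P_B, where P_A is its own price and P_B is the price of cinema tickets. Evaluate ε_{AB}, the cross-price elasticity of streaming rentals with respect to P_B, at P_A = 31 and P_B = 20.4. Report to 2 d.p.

-0.13

At P_A = 31 and P_B = 20.4: Q_A = 1364.4.
∂Q_A/∂P_B = -9.
ε = (∂Q_A/∂P_B)(P_B/Q_A) = -9 × (20.4/1364.4) ≈ -0.13.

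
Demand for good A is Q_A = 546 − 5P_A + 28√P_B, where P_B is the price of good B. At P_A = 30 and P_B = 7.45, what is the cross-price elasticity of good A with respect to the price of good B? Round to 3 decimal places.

At P_A = 30 and P_B = 7.45: Q_A = 472.425.
∂Q_A/∂P_B = 28/(2√P_B) = 28/(2√7.45) = 5.1292.
ε = (∂Q_A/∂P_B)(P_B/Q_A) = 5.1292 × (7.45/472.425) ≈ 0.081.
ε > 0: substitutes.

0.081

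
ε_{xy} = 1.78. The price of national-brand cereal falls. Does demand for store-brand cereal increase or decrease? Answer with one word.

ε > 0 and the price of national-brand cereal falls, so the quantity of store-brand cereal moves in the same direction: it decreases.

decrease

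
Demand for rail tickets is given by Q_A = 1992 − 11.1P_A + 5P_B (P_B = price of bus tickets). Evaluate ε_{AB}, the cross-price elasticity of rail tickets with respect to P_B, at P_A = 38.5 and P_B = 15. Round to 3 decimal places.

At P_A = 38.5 and P_B = 15: Q_A = 1639.65.
∂Q_A/∂P_B = 5.
ε = (∂Q_A/∂P_B)(P_B/Q_A) = 5 × (15/1639.65) ≈ 0.046.

0.046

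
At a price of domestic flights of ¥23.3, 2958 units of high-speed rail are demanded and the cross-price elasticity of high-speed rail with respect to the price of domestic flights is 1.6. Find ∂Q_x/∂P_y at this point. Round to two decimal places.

ε = (∂Q_x/∂P_y)·(P_y/Q_x) ⇒ ∂Q_x/∂P_y = ε·Q_x/P_y = 1.6 × 2958/23.3 ≈ 203.12.

203.12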